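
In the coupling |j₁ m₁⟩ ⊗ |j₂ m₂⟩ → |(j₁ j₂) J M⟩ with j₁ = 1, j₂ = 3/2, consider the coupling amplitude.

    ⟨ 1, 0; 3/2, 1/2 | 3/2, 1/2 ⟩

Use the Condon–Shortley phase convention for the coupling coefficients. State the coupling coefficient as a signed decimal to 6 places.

√[4·1!1!2!/5! · 1!1!2!1!2!1!] = √(4/15)
  +(−1)^0/∏(0,1,1,2,0,0)! = 1/2  (running 1/2)
  +(−1)^1/∏(1,0,0,1,1,1)! = -1  (running -1/2)
⟨..|..⟩ = √(4/15)·(-1/2) = -0.258199

-0.258199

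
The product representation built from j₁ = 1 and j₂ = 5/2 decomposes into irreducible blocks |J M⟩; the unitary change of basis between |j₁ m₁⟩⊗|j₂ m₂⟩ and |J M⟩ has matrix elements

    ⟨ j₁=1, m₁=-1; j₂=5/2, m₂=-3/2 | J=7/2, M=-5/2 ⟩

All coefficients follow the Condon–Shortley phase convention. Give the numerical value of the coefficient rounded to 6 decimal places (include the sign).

√[8·0!2!5!/8! · 0!2!1!4!1!6!] = √(11520/7)
  +(−1)^0/∏(0,0,2,1,0,4)! = 1/48  (running 1/48)
⟨..|..⟩ = √(11520/7)·(1/48) = +0.845154

+√(5/7) = +0.845154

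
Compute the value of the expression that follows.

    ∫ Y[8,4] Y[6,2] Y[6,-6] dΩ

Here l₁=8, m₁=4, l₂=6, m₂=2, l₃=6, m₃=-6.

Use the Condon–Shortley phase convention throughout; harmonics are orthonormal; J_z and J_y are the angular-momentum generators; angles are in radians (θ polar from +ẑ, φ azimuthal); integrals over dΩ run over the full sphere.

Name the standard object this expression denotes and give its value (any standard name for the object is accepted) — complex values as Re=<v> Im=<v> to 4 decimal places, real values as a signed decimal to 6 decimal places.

Gaunt coefficient, +0.150639

This is a Gaunt coefficient — the integral of a triple product of spherical harmonics over the sphere.
m-sum 0 ✓  L=20 even ✓  2≤6≤14 ✓
Π(2lᵢ+1) = 17×13×13 = 2873
triangle coeff Δ(8,6,6) = 1/1309458150
Σ_t [2,6]: t=2:+1/49766400 t=3:−1/3110400 t=4:+1/1327104 t=5:−1/3110400 t=6:+1/49766400 = 1/6635520
(3j)²=350/46189 [(8 6 6; 0 0 0)], sign=+1
Σ_t [4,4]: t=4:+1/557383680 = 1/557383680
(3j)²=55/4199 [(8 6 6; 4 2 -6)], sign=+1
⇒ 4πI² = 1750/6137
I = (+1)√(1750/6137/(4π)) = 0.15063852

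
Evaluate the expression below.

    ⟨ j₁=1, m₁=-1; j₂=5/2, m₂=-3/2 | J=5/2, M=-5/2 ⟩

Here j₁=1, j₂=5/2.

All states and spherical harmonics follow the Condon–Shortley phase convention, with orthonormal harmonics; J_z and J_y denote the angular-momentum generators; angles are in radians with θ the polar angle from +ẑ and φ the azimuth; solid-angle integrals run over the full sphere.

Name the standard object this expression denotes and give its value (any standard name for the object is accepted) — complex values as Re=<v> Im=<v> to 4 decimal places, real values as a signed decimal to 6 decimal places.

This is a Clebsch–Gordan (vector-coupling) coefficient.
triangle: 1!×1!×4!/7! = 24/5040
(j±m)!: 0!×2!×1!×4!×0!×5! = 5760
prefactor² = (2J+1)×Δ×N² = 1152/7
  k=1: −1/(1!×0!×1!×0!×0!×4!) = -1/24
Σ = -1/24  ⇒  CG² = 1152/7×(-1/24)² = 2/7
CG = −√(2/7) = -0.534522

Clebsch–Gordan coefficient, −√(2/7) ≈ -0.534522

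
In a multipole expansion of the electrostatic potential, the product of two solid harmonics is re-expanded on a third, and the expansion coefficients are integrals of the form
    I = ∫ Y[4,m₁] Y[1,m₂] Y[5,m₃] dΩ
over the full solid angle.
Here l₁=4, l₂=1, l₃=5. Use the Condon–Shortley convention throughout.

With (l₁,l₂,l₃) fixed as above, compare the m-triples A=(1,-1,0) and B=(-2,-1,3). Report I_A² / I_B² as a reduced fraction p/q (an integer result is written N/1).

5/14

Shared (l₁,l₂,l₃)=(4,1,5): N and (l;000)² cancel in I_A²/I_B².
A: Δ = 0!·8!·2!/11! = 1/495; Racah Σ t=0..0: t=0:+1/1440 = 1/1440; ⇒ 3j(4 1 5; 1 -1 0)² = 2/99, sgn -1
B: Δ = 0!·8!·2!/11! = 1/495; Racah Σ t=0..0: t=0:+1/2880 = 1/2880; ⇒ 3j(4 1 5; -2 -1 3)² = 28/495, sgn +1
I_A²/I_B² = (2/99)/(28/495) = 5/14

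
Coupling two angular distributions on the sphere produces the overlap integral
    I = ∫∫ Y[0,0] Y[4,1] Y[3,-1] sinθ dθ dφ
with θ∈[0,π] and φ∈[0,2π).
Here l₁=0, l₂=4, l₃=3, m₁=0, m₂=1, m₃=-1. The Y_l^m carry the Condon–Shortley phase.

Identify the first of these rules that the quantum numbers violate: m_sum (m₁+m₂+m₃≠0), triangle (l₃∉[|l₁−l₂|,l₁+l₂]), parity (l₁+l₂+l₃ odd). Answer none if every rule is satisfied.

triangle

azimuthal sum: 0 + 1 − 1 = 0  ✓
l₃ must lie in [4,4]; have l₃=3  ✗
L = 0 + 4 + 3 = 7 (odd)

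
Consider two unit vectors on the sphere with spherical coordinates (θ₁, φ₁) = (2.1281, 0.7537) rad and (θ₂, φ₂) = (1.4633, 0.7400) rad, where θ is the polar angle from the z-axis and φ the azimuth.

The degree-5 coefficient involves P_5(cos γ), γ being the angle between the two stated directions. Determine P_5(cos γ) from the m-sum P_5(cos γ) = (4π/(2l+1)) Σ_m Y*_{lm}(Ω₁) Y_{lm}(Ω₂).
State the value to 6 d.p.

-0.412013

Term-by-term m-sum for l=5 (normalisation 4π/11 = 1.142397):
  m=-5: Y*=-0.16549 - 0.11988j  Y=-0.38240 + 0.23890j  product 0.09192 + 0.00631j
  m=-4: Y*=0.39948 - 0.05092j  Y=-0.15134 - 0.02779j  product -0.06187 - 0.00339j
  m=-3: Y*=-0.20436 + 0.24745j  Y=0.18425 + 0.24277j  product -0.09772 - 0.00402j
  m=-2: Y*=0.00658 + 0.10360j  Y=-0.01573 + 0.17282j  product -0.01801 - 0.00049j
  m=-1: Y*=-0.25231 - 0.23680j  Y=0.19791 - 0.18071j  product -0.09273 - 0.00127j
  m=+0: Y*=-0.02155 + 0.00000j  Y=0.17821 + 0.00000j  product -0.00384 + 0.00000j
  m=+1: Y*=0.25231 - 0.23680j  Y=-0.19791 - 0.18071j  product -0.09273 + 0.00127j
  m=+2: Y*=0.00658 - 0.10360j  Y=-0.01573 - 0.17282j  product -0.01801 + 0.00049j
  m=+3: Y*=0.20436 + 0.24745j  Y=-0.18425 + 0.24277j  product -0.09772 + 0.00402j
  m=+4: Y*=0.39948 + 0.05092j  Y=-0.15134 + 0.02779j  product -0.06187 + 0.00339j
  m=+5: Y*=0.16549 - 0.11988j  Y=0.38240 + 0.23890j  product 0.09192 - 0.00631j
Accumulated sum -0.36066 + 0.00000j; after 4π/(2l+1) scaling, -0.41201 + 0.00000j ⇒ P_5 = -0.412013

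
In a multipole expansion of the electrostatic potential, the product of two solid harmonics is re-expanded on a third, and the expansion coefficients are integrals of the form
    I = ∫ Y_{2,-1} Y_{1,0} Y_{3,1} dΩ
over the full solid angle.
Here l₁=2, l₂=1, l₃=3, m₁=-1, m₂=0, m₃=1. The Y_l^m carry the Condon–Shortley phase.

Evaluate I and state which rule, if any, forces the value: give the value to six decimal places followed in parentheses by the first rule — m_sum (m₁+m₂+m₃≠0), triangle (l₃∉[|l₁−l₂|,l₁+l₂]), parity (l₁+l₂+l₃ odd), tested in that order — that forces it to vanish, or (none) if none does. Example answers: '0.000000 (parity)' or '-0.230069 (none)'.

m-sum 0 ✓  L=6 even ✓  1≤3≤3 ✓
Π(2lᵢ+1) = 5×3×7 = 105
triangle coeff Δ(2,1,3) = 1/105
Σ_t [0,0]: t=0:+1/4 = 1/4
(3j)²=3/35 [(2 1 3; 0 0 0)], sign=-1
Σ_t [0,0]: t=0:+1/6 = 1/6
(3j)²=8/105 [(2 1 3; -1 0 1)], sign=+1
⇒ 4πI² = 24/35
I = (-1)√(24/35/(4π)) = -0.23359668
No selection rule forces the value: the integral is nonzero (none).

-0.233597 (none)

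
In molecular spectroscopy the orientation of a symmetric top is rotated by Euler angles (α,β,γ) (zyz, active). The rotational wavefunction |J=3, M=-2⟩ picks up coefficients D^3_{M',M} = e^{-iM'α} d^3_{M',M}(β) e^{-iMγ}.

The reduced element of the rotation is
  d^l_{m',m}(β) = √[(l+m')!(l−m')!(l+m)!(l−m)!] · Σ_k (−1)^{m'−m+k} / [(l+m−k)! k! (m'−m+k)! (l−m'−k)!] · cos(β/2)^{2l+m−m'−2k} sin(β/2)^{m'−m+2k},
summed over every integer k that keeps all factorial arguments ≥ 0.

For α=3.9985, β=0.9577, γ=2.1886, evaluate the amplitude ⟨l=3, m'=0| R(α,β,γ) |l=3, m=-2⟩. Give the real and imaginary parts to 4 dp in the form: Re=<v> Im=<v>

Split into d^3_{0,-2}(β=0.9577) × two z-phases.
c=cos(0.957700/2)=0.887525, s=sin(0.957700/2)=0.460759; N=√[6·6·1·120]=65.726707
The bounds max(0,m−m')=0 and min(l+m,l−m')=1 give 2 terms
  k=0: (−1)^2·65.7267/(12)·0.8875^4·0.4608^2 = +0.721491
  k=1: (−1)^3·65.7267/(12)·0.8875^2·0.4608^4 = -0.194454
d^3_{0,-2}(0.9577) = +0.721491 -0.194454 = +0.527037
D = (+1.000000+0.000000i)·(+0.527037)·(-0.328948-0.944348i) = -0.173368-0.497707i

Re=-0.1734 Im=-0.4977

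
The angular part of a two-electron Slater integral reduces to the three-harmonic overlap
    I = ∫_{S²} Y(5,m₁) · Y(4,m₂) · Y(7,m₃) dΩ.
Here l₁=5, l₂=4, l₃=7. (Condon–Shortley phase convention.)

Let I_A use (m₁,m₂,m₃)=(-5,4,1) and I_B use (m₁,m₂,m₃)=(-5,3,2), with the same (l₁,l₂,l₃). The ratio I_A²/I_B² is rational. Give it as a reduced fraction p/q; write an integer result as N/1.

Shared (l₁,l₂,l₃)=(5,4,7): N and (l;000)² cancel in I_A²/I_B².
A: Δ = 2!·8!·6!/17! = 1/6126120; Racah Σ t=2..2: t=2:+1/58060800 = 1/58060800; ⇒ 3j(5 4 7; -5 4 1)² = 1/4862, sgn +1
B: Δ = 2!·8!·6!/17! = 1/6126120; Racah Σ t=2..2: t=2:+1/9676800 = 1/9676800; ⇒ 3j(5 4 7; -5 3 2)² = 27/19448, sgn -1
I_A²/I_B² = (1/4862)/(27/19448) = 4/27

4/27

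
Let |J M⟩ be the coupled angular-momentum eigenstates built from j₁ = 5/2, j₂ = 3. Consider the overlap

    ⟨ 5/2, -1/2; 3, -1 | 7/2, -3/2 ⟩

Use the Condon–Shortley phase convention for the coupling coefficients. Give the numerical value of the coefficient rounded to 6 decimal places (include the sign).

j₁+j₂−J=2  J+j₁−j₂=3  J−j₁+j₂=4  j₁+j₂+J+1=10
(j₁±m₁, j₂±m₂, J±M) = (2,3,2,4,2,5)
P² = 3072/35
sum k=0..2:
  [0] +1/48 = 1/48
  [1] −1/12 = -1/12
  [2] +1/96 = 1/96
S = -5/96
C² = P²·S² = 5/21 ; C = -0.487950

−√(5/21) ≈ -0.487950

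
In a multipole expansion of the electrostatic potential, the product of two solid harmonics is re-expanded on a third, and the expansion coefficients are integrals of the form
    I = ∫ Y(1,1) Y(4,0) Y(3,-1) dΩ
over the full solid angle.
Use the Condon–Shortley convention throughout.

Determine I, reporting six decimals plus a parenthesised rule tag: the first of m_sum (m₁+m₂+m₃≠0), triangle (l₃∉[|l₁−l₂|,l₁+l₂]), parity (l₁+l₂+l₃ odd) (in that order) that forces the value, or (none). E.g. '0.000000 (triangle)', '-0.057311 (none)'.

Checks pass: Σm=0; 8 even; l₃=3∈[3,5].
(2·1+1)(2·4+1)(2·3+1) = 189
Δ: 2! 0! 6! / 9! → 1/252
sum: t=1:−1/36 = -1/36
3j²(1 4 3; 0 0 0) = Δ·Π!·Σ² = 4/63  (sign +1)
sum: t=0:+1/96 = 1/96
3j²(1 4 3; 1 0 -1) = Δ·Π!·Σ² = 1/42  (sign +1)
combine: 4πI² = 189·4/63·1/42 = 2/7
take √, sign +1: I = 0.15078601
No selection rule forces the value: the integral is nonzero (none).

0.150786 (none)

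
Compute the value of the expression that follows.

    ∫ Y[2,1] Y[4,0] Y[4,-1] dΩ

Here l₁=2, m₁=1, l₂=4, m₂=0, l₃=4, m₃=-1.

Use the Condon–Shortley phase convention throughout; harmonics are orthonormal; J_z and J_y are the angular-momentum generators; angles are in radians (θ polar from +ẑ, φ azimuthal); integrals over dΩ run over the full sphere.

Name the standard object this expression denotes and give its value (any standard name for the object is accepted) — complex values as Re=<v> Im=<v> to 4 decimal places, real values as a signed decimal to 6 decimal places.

Gaunt coefficient, -0.044869

This is a Gaunt coefficient — the integral of a triple product of spherical harmonics over the sphere.
Checks pass: Σm=0; 10 even; l₃=4∈[2,6].
(2·2+1)(2·4+1)(2·4+1) = 405
Δ: 2! 2! 6! / 11! → 1/13860
sum: t=0:+1/192 t=1:−1/36 t=2:+1/192 = -5/288
3j²(2 4 4; 0 0 0) = Δ·Π!·Σ² = 20/693  (sign -1)
sum: t=0:+1/96 t=1:−1/72 = -1/288
3j²(2 4 4; 1 0 -1) = Δ·Π!·Σ² = 1/462  (sign +1)
combine: 4πI² = 405·20/693·1/462 = 150/5929
take √, sign -1: I = -0.04486937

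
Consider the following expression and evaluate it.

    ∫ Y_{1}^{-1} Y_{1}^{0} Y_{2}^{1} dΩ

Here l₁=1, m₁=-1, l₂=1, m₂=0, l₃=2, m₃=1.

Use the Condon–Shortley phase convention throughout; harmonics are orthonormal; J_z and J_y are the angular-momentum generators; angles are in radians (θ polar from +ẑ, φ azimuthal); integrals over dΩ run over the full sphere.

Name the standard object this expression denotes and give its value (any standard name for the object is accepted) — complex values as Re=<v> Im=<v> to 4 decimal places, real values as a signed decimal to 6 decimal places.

Gaunt coefficient, -0.218510

This is a Gaunt coefficient — the integral of a triple product of spherical harmonics over the sphere.
m-sum 0 ✓  L=4 even ✓  0≤2≤2 ✓
Π(2lᵢ+1) = 3×3×5 = 45
triangle coeff Δ(1,1,2) = 1/30
Σ_t [0,0]: t=0:+1/1 = 1/1
(3j)²=2/15 [(1 1 2; 0 0 0)], sign=+1
Σ_t [0,0]: t=0:+1/2 = 1/2
(3j)²=1/10 [(1 1 2; -1 0 1)], sign=-1
⇒ 4πI² = 3/5
I = (-1)√(3/5/(4π)) = -0.21850969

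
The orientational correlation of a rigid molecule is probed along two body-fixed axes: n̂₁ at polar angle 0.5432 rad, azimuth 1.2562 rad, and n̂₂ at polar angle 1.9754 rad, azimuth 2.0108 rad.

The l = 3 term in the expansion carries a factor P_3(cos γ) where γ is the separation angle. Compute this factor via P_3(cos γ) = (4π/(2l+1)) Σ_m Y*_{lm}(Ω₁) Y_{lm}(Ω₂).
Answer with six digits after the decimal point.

-0.013758

Expand P_3 via completeness: Σ_{m} conj(Y_{3,m}) at Ω₁ times Y_{3,m} at Ω₂ —
  m=-3: Y*=-0.046656-0.033804i  Y=+0.313964+0.080431i  product -0.011929-0.014366i
  m=-2: Y*=-0.188976+0.137551i  Y=+0.216608-0.262026i  product -0.004891+0.079311i
  m=-1: Y*=+0.137709+0.423196i  Y=+0.028495+0.060526i  product -0.021690+0.020394i
  m=+0: Y*=+0.212181-0.000000i  Y=+0.326885+0.000000i  product +0.069359+0.000000i
  m=+1: Y*=-0.137709+0.423196i  Y=-0.028495+0.060526i  product -0.021690-0.020394i
  m=+2: Y*=-0.188976-0.137551i  Y=+0.216608+0.262026i  product -0.004891-0.079311i
  m=+3: Y*=+0.046656-0.033804i  Y=-0.313964+0.080431i  product -0.011929+0.014366i
Σ over m = -0.007664-0.000000i; ×(4π/7) → -0.013758-0.000000i. Real part: -0.013758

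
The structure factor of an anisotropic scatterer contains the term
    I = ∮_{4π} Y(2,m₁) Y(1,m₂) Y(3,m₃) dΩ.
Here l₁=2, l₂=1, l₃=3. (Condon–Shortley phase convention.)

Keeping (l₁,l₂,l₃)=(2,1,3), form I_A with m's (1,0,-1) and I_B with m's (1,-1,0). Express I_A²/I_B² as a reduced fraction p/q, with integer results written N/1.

Same 2,1,3: normalisation and zero-m 3j drop out of the ratio.
A: Δ: 0! 4! 2! / 7! → 1/105; sum: t=0:+1/6 = 1/6; 3j²(2 1 3; 1 0 -1) = Δ·Π!·Σ² = 8/105  (sign +1)
B: Δ: 0! 4! 2! / 7! → 1/105; sum: t=0:+1/12 = 1/12; 3j²(2 1 3; 1 -1 0) = Δ·Π!·Σ² = 1/35  (sign -1)
I_A²/I_B² = (8/105)/(1/35) = 8/3

8/3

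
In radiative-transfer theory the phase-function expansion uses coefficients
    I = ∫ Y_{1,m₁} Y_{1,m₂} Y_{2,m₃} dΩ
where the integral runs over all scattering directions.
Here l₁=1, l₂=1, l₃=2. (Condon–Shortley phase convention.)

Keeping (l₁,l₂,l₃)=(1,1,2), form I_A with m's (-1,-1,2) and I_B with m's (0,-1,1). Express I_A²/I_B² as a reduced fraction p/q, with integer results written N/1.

l's match ⇒ only the (l;m) 3-j factors differ between A and B.
A: triangle coeff Δ(1,1,2) = 1/30; Σ_t [0,0]: t=0:+1/4 = 1/4; (3j)²=1/5 [(1 1 2; -1 -1 2)], sign=+1
B: triangle coeff Δ(1,1,2) = 1/30; Σ_t [0,0]: t=0:+1/2 = 1/2; (3j)²=1/10 [(1 1 2; 0 -1 1)], sign=-1
I_A²/I_B² = (1/5)/(1/10) = 2/1

2/1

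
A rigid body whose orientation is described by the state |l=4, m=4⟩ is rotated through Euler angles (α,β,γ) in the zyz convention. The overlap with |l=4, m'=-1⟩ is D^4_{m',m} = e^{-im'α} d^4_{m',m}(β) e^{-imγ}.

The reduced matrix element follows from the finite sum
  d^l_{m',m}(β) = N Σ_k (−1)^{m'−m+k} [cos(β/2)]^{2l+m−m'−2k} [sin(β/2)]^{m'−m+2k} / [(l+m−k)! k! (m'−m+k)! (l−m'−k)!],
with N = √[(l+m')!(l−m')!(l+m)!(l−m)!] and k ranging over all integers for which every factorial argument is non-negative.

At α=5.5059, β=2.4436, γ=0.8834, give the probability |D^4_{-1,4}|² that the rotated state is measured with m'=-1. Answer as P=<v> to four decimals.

Split into d^4_{-1,4}(β=2.4436) × two z-phases.
c=cos(2.443600/2)=0.341955, s=sin(2.443600/2)=0.939716; N=√[6·120·40320·1]=5387.986637
Admissible k: 5..5 (factorial args all ≥0)
  k=5: (−1)^0·5387.9866/(720)·0.3420^3·0.9397^5 = +0.219273
d^4_{-1,4}(2.4436) = +0.219273
|D^4_{-1,4}|² = |d^4_{-1,4}(β)|² = (+0.219273)² = 0.048080 (the z-rotation phases have unit modulus)

P=0.0481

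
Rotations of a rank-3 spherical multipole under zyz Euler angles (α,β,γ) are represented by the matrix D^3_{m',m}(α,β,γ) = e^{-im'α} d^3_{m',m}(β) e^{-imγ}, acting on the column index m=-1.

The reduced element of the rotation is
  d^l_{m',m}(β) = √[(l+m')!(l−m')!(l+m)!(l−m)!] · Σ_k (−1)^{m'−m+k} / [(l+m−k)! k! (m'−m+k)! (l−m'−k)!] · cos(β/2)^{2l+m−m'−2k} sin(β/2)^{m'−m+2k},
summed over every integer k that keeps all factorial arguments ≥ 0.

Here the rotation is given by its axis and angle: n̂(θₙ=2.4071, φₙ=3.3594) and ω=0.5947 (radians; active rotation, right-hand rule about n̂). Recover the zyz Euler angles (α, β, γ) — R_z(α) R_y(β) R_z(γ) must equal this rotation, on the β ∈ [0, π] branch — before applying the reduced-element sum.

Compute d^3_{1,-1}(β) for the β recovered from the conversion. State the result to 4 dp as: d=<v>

d=0.2025

Axis–angle → zyz. n̂ = (sinθₙcosφₙ, sinθₙsinφₙ, cosθₙ) = (-0.654376, -0.144825, -0.742171), ω = 0.5947.
R = I cosω + sinω [n̂]ₓ + (1−cosω) n̂n̂ᵀ gives
  R = [+0.901833, +0.432079, +0.002240; -0.399538, +0.831918, +0.385074; +0.164519, -0.348167, +0.922883]
β = atan2(√(R₁₃²+R₂₃²), R₃₃) = 0.395295; α = atan2(R₂₃, R₁₃) mod 2π = 1.564980; γ = atan2(R₃₂, −R₃₁) mod 2π = 4.270958
d^3_{1,-1}(β=0.3953) via the finite sum:
c=cos(0.395295/2)=0.980531, s=sin(0.395295/2)=0.196363; N=√[24·2·2·24]=48.000000
k: max(0,(-1)−(1))=0 … min(3+(-1),3−(1))=2
  k=0: (−1)^2·48.0000/(8)·0.9805^4·0.1964^2 = +0.213854
  k=1: (−1)^3·48.0000/(6)·0.9805^2·0.1964^4 = -0.011435
  k=2: (−1)^4·48.0000/(48)·0.9805^0·0.1964^6 = +0.000057
d^3_{1,-1}(0.3953) = +0.213854 -0.011435 +0.000057 = +0.202476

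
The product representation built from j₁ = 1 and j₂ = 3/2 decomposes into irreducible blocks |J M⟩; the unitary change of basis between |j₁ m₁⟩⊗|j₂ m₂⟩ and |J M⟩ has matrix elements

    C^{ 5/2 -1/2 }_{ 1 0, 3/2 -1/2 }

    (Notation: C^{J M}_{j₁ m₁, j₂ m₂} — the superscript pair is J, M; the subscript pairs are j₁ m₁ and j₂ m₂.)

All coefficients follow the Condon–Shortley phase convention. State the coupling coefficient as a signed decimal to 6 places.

triangle: 0!*2!*3!/6! = 12/720
(j±m)!: 1!*1!*1!*2!*2!*3! = 24
prefactor² = (2J+1)*Δ*N² = 12/5
  k=0: +1/(0!*0!*1!*1!*1!*2!) = 1/2
Σ = 1/2  ⇒  CG² = 12/5*(1/2)² = 3/5
CG = +√(3/5) = +0.774597

+√(3/5) = +0.774597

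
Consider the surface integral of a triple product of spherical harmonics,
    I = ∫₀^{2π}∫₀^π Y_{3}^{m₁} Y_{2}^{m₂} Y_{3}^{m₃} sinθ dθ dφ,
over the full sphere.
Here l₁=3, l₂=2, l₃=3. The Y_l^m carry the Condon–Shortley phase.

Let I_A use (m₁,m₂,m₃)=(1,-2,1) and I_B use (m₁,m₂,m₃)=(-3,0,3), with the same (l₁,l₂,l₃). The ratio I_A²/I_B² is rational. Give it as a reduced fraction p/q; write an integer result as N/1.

24/25

Same 3,2,3: normalisation and zero-m 3j drop out of the ratio.
A: Δ: 2! 4! 2! / 9! → 1/3780; sum: t=0:+1/16 = 1/16; 3j²(3 2 3; 1 -2 1) = Δ·Π!·Σ² = 2/35  (sign +1)
B: Δ: 2! 4! 2! / 9! → 1/3780; sum: t=2:+1/96 = 1/96; 3j²(3 2 3; -3 0 3) = Δ·Π!·Σ² = 5/84  (sign +1)
I_A²/I_B² = (2/35)/(5/84) = 24/25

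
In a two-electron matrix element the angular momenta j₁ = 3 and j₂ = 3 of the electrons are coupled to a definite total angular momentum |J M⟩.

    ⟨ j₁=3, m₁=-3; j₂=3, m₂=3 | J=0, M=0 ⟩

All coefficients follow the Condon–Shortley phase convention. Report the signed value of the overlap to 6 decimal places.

triangle: 6!×0!×0!/7! = 720/5040
(j±m)!: 0!×6!×6!×0!×0!×0! = 518400
prefactor² = (2J+1)×Δ×N² = 518400/7
  k=6: +1/(6!×0!×0!×0!×0!×0!) = 1/720
Σ = 1/720  ⇒  CG² = 518400/7×(1/720)² = 1/7
CG = +√(1/7) = +0.377964

+√(1/7) ≈ +0.377964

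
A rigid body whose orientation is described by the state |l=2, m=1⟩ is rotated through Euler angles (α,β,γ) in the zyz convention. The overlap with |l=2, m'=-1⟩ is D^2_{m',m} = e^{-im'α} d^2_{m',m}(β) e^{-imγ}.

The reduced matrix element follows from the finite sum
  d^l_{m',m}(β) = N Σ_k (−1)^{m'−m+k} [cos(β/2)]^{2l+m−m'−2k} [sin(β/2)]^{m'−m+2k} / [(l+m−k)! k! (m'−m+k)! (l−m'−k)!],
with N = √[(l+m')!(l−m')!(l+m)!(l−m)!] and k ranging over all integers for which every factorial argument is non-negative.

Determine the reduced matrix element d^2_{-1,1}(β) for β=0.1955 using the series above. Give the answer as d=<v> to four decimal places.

d=0.0282

d^2_{-1,1}(β=0.1955) via the finite sum:
With c≡cos(β/2)=0.995226 and s≡sin(β/2)=0.097594, N=[1·6·6·1]^{1/2}=6.000000
k∈{2,3} keeps every argument non-negative
  k=2: (−1)^0·6.0000/(2)·0.9952^2·0.0976^2 = +0.028302
  k=3: (−1)^1·6.0000/(6)·0.9952^0·0.0976^4 = -0.000091
d^2_{-1,1}(0.1955) = +0.028302 -0.000091 = +0.028211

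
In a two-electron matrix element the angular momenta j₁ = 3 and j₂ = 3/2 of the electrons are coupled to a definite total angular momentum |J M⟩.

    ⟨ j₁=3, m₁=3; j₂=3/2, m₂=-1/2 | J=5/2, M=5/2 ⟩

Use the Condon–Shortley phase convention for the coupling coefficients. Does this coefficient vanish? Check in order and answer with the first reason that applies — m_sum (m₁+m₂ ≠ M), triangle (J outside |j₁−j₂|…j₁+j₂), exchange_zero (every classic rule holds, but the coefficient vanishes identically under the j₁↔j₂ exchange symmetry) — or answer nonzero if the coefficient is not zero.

nonzero

m-sum: m₁+m₂ = 3+(-1/2) = 5/2, M = 5/2  ✓
triangle: |j₁−j₂| = 3/2 ≤ J = 5/2 ≤ j₁+j₂ = 9/2  ✓
exchange: j₁≠j₂ or m₁≠m₂ — the exchange symmetry imposes no constraint here
value check: CG = +√(15/28) = +0.731925 ≠ 0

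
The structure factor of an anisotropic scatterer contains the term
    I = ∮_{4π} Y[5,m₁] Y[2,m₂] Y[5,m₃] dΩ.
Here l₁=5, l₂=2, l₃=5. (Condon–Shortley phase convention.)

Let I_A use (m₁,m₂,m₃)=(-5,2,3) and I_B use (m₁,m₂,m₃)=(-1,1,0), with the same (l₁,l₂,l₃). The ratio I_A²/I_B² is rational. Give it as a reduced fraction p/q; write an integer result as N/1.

6/1

Shared (l₁,l₂,l₃)=(5,2,5): N and (l;000)² cancel in I_A²/I_B².
A: Δ = 2!·8!·2!/13! = 1/38610; Racah Σ t=2..2: t=2:+1/161280 = 1/161280; ⇒ 3j(5 2 5; -5 2 3)² = 1/143, sgn +1
B: Δ = 2!·8!·2!/13! = 1/38610; Racah Σ t=1..2: t=1:−1/1440 t=2:+1/1152 = 1/5760; ⇒ 3j(5 2 5; -1 1 0)² = 1/858, sgn -1
I_A²/I_B² = (1/143)/(1/858) = 6/1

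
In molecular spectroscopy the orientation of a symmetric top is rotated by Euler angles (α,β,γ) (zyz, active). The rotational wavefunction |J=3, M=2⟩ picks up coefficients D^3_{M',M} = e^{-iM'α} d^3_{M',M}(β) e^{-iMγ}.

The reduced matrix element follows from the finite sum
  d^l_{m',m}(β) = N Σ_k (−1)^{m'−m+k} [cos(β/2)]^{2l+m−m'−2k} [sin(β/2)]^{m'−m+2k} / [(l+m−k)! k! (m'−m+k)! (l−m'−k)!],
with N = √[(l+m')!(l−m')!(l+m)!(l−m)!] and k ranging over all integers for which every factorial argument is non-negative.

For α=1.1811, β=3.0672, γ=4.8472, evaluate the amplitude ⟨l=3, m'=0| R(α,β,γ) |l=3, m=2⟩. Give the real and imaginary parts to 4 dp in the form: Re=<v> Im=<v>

First d^3_{0,2}(β=3.0672), then the phase factors e^{-i(0)α} and e^{-i(2)γ}:
Half-angle: c=0.037188, s=0.999308. N=√(6·6·120·1)=65.726707
k: max(0,(2)−(0))=2 … min(3+(2),3−(0))=3
  k=2: (−1)^0·65.7267/(12)·0.0372^4·0.9993^2 = +0.000010
  k=3: (−1)^1·65.7267/(12)·0.0372^2·0.9993^4 = -0.007554
d^3_{0,2}(3.0672) = +0.000010 -0.007554 = -0.007543
Phases: e^{-i·(0)·1.1811}=+1.000000+0.000000i, e^{-i·(2)·4.8472}=-0.963872+0.266367i ⇒ D=+0.007271-0.002009i

Re=0.0073 Im=-0.0020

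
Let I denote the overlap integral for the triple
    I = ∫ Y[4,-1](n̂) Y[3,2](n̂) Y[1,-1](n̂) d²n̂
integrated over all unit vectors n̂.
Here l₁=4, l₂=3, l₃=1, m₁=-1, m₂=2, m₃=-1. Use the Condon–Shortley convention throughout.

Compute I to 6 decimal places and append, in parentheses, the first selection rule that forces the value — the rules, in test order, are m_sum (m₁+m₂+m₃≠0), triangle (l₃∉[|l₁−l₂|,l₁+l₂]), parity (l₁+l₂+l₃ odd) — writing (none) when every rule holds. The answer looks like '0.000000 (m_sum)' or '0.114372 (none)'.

-0.106622 (none)

Rules hold: Σm=0, L=8 even, 1≤1≤7.
N = 9·7·3 = 189
Δ = 6!·2!·0!/9! = 1/252
Racah Σ t=3..3: t=3:−1/36 = -1/36
⇒ 3j(4 3 1; 0 0 0)² = 4/63, sgn +1
Racah Σ t=5..5: t=5:−1/240 = -1/240
⇒ 3j(4 3 1; -1 2 -1)² = 1/84, sgn -1
4πI² = N·(3j₀)²·(3jₘ)² = 1/7
I = -1·√(0.142857/4π) = -0.10662181
No selection rule forces the value: the integral is nonzero (none).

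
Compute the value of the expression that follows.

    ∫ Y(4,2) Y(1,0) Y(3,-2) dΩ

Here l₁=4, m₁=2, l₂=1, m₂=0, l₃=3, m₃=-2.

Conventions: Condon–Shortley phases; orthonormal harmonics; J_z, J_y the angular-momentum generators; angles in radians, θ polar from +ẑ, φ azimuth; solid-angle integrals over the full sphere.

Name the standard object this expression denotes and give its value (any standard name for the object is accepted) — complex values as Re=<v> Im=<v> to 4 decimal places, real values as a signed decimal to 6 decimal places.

Gaunt coefficient, +0.213244

This is a Gaunt coefficient — the integral of a triple product of spherical harmonics over the sphere.
m-sum 0 ✓  L=8 even ✓  3≤3≤5 ✓
Π(2lᵢ+1) = 9×3×7 = 189
triangle coeff Δ(4,1,3) = 1/252
Σ_t [1,1]: t=1:−1/36 = -1/36
(3j)²=4/63 [(4 1 3; 0 0 0)], sign=+1
Σ_t [1,1]: t=1:−1/120 = -1/120
(3j)²=1/21 [(4 1 3; 2 0 -2)], sign=+1
⇒ 4πI² = 4/7
I = (+1)√(4/7/(4π)) = 0.21324362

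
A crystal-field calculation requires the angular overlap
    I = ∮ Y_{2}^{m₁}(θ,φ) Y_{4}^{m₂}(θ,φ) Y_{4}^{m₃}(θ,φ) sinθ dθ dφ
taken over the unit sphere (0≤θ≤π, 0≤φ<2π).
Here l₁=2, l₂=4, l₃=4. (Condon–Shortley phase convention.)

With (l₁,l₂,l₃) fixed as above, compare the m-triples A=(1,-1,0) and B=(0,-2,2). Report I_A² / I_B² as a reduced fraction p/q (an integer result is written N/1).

Shared (l₁,l₂,l₃)=(2,4,4): N and (l;000)² cancel in I_A²/I_B².
A: Δ = 2!·2!·6!/11! = 1/13860; Racah Σ t=0..1: t=0:+1/72 t=1:−1/96 = 1/288; ⇒ 3j(2 4 4; 1 -1 0)² = 1/462, sgn +1
B: Δ = 2!·2!·6!/11! = 1/13860; Racah Σ t=0..2: t=0:+1/192 t=1:−1/120 t=2:+1/2880 = -1/360; ⇒ 3j(2 4 4; 0 -2 2)² = 16/3465, sgn -1
I_A²/I_B² = (1/462)/(16/3465) = 15/32

15/32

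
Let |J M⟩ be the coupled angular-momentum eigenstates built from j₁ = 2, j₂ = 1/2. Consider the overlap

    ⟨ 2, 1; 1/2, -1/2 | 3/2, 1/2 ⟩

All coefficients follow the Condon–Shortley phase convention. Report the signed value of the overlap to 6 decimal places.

+√(3/5) = +0.774597

j₁+j₂−J=1  J+j₁−j₂=3  J−j₁+j₂=0  j₁+j₂+J+1=5
(j₁±m₁, j₂±m₂, J±M) = (3,1,0,1,2,1)
P² = 12/5
sum k=0..0:
  [0] +1/2 = 1/2
S = 1/2
C² = P²·S² = 3/5 ; C = +0.774597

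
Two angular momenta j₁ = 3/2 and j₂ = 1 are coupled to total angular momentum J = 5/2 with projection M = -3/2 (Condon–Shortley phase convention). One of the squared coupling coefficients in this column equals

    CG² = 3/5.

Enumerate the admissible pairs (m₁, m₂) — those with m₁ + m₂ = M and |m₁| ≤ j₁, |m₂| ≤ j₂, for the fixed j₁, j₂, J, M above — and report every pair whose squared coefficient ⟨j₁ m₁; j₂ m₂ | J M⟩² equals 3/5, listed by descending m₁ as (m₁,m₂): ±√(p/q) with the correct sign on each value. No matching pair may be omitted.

Admissible pairs with m₁+m₂ = M = -3/2: (-3/2,0), (-1/2,-1)
  (m₁,m₂)=(-1/2,-1): CG² = 3/5, CG = +√(3/5)   ← matches the target
  (m₁,m₂)=(-3/2,0): CG² = 2/5, CG = +√(2/5)
Pairs with CG² = 3/5: (-1/2,-1): +√(3/5)

(-1/2,-1): +√(3/5)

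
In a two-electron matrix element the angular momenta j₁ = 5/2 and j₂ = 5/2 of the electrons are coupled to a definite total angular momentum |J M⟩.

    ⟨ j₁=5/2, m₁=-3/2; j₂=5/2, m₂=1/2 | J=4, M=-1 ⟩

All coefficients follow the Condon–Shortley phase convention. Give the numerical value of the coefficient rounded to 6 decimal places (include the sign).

triangle: 1!×4!×4!/10! = 576/3628800
(j±m)!: 1!×4!×3!×2!×3!×5! = 207360
prefactor² = (2J+1)×Δ×N² = 10368/35
  k=0: +1/(0!×1!×4!×3!×0!×1!) = 1/144
  k=1: −1/(1!×0!×3!×2!×1!×2!) = -1/24
Σ = -5/144  ⇒  CG² = 10368/35×(-5/144)² = 5/14
CG = −√(5/14) = -0.597614

−√(5/14) = -0.597614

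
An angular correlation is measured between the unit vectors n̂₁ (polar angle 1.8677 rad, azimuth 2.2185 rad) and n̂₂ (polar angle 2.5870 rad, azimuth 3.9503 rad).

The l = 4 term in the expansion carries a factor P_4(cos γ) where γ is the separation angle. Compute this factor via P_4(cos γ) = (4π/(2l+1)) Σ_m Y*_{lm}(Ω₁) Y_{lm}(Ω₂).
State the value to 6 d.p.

0.272662

Addition theorem: P_4(cos γ) = (4π/9) Σ_m Y*_{lm}(Ω₁) Y_{lm}(Ω₂), m = −4…4:
  m=-4: Y*=-0.315301+0.193650i  Y=-0.033882+0.003168i  product +0.010069-0.007560i
  m=-3: Y*=-0.298259-0.116479i  Y=-0.117281-0.101927i  product +0.023108+0.044061i
  m=-2: Y*=+0.033343+0.117998i  Y=-0.017546-0.376111i  product +0.043795-0.014611i
  m=-1: Y*=-0.191720+0.253401i  Y=+0.301057-0.315429i  product +0.022211+0.136762i
  m=+0: Y*=+0.072850-0.000000i  Y=-0.042394+0.000000i  product -0.003088+0.000000i
  m=+1: Y*=+0.191720+0.253401i  Y=-0.301057-0.315429i  product +0.022211-0.136762i
  m=+2: Y*=+0.033343-0.117998i  Y=-0.017546+0.376111i  product +0.043795+0.014611i
  m=+3: Y*=+0.298259-0.116479i  Y=+0.117281-0.101927i  product +0.023108-0.044061i
  m=+4: Y*=-0.315301-0.193650i  Y=-0.033882-0.003168i  product +0.010069+0.007560i
Σ over m = +0.195280-0.000000i; ×(4π/9) → +0.272662-0.000000i. Real part: 0.272662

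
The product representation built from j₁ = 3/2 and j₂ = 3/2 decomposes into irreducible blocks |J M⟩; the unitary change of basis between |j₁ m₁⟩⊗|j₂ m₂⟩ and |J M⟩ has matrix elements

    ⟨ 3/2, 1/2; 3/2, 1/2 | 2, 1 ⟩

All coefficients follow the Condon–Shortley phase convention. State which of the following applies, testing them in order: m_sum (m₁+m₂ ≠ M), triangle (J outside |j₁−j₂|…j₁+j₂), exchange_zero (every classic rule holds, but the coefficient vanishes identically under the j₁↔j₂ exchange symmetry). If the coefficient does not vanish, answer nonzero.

m-sum: m₁+m₂ = 1/2+1/2 = 1, M = 1  ✓
triangle: |j₁−j₂| = 0 ≤ J = 2 ≤ j₁+j₂ = 3  ✓
exchange: j₁=j₂ and m₁=m₂, and (−1)^(j₁+j₂−J) = (−1)^1 = −1 forces ⟨j₁m₁;j₂m₂|JM⟩ = −⟨j₂m₂;j₁m₁|JM⟩ = −⟨j₁m₁;j₂m₂|JM⟩ ⇒ the coefficient vanishes identically
Racah sum check: Σ_k collapses to 0 ⇒ CG = 0

exchange_zero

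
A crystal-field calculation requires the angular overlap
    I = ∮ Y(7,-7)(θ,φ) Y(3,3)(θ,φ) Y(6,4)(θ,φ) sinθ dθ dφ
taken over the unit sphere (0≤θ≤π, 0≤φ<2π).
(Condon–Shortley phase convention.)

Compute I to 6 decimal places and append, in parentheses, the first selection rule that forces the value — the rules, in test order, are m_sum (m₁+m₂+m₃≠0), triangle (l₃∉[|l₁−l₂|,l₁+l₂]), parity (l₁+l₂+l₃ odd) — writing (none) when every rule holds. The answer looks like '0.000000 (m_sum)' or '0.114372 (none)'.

0.105068 (none)

m-sum 0 ✓  L=16 even ✓  4≤6≤10 ✓
Π(2lᵢ+1) = 15×7×13 = 1365
triangle coeff Δ(7,3,6) = 1/2042040
Σ_t [1,3]: t=1:−1/207360 t=2:+1/57600 t=3:−1/207360 = 1/129600
(3j)²=168/12155 [(7 3 6; 0 0 0)], sign=+1
Σ_t [4,4]: t=4:+1/174182400 = 1/174182400
(3j)²=1/136 [(7 3 6; -7 3 4)], sign=+1
⇒ 4πI² = 441/3179
I = (+1)√(441/3179/(4π)) = 0.10506767
No selection rule forces the value: the integral is nonzero (none).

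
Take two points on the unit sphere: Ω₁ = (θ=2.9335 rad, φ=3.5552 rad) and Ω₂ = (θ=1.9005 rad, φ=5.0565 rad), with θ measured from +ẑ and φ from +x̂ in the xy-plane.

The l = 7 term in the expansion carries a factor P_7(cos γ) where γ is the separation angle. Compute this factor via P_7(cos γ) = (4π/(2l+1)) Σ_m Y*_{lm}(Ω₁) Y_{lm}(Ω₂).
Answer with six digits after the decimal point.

Addition theorem: P_7(cos γ) = (4π/15) Σ_m Y*_{lm}(Ω₁) Y_{lm}(Ω₂), m = −7…7:
  [-7]  conj(Y_{7,-7})(Ω₁) = 0.00001 - 0.00000j ; Y_{7,-7}(Ω₂) = -0.22703 + 0.25226j ; Δ = -0.00000 + 0.00000j
  [-6]  conj(Y_{7,-6})(Ω₁) = 0.00011 - 0.00009j ; Y_{7,-6}(Ω₂) = -0.20598 - 0.38261j ; Δ = -0.00006 - 0.00003j
  [-5]  conj(Y_{7,-5})(Ω₁) = 0.00075 - 0.00139j ; Y_{7,-5}(Ω₂) = 0.09977 - 0.01505j ; Δ = 0.00005 - 0.00015j
  [-4]  conj(Y_{7,-4})(Ω₁) = 0.00103 - 0.01231j ; Y_{7,-4}(Ω₂) = 0.06021 - 0.30587j ; Δ = -0.00370 - 0.00106j
  [-3]  conj(Y_{7,-3})(Ω₁) = -0.02240 - 0.06541j ; Y_{7,-3}(Ω₂) = 0.18880 + 0.11278j ; Δ = 0.00315 - 0.01488j
  [-2]  conj(Y_{7,-2})(Ω₁) = -0.18023 - 0.19597j ; Y_{7,-2}(Ω₂) = 0.17655 - 0.14519j ; Δ = -0.06027 - 0.00843j
  [-1]  conj(Y_{7,-1})(Ω₁) = -0.56757 - 0.24912j ; Y_{7,-1}(Ω₂) = 0.08576 + 0.23929j ; Δ = 0.01094 - 0.15718j
  [+0]  conj(Y_{7,0})(Ω₁) = -0.52310 + 0.00000j ; Y_{7,0}(Ω₂) = 0.20121 + 0.00000j ; Δ = -0.10525 + 0.00000j
  [+1]  conj(Y_{7,1})(Ω₁) = 0.56757 - 0.24912j ; Y_{7,1}(Ω₂) = -0.08576 + 0.23929j ; Δ = 0.01094 + 0.15718j
  [+2]  conj(Y_{7,2})(Ω₁) = -0.18023 + 0.19597j ; Y_{7,2}(Ω₂) = 0.17655 + 0.14519j ; Δ = -0.06027 + 0.00843j
  [+3]  conj(Y_{7,3})(Ω₁) = 0.02240 - 0.06541j ; Y_{7,3}(Ω₂) = -0.18880 + 0.11278j ; Δ = 0.00315 + 0.01488j
  [+4]  conj(Y_{7,4})(Ω₁) = 0.00103 + 0.01231j ; Y_{7,4}(Ω₂) = 0.06021 + 0.30587j ; Δ = -0.00370 + 0.00106j
  [+5]  conj(Y_{7,5})(Ω₁) = -0.00075 - 0.00139j ; Y_{7,5}(Ω₂) = -0.09977 - 0.01505j ; Δ = 0.00005 + 0.00015j
  [+6]  conj(Y_{7,6})(Ω₁) = 0.00011 + 0.00009j ; Y_{7,6}(Ω₂) = -0.20598 + 0.38261j ; Δ = -0.00006 + 0.00003j
  [+7]  conj(Y_{7,7})(Ω₁) = -0.00001 - 0.00000j ; Y_{7,7}(Ω₂) = 0.22703 + 0.25226j ; Δ = -0.00000 - 0.00000j
Σ over m = -0.20503 - 0.00000j; ×(4π/15) → -0.17177 - 0.00000j. Real part: -0.171769

-0.171769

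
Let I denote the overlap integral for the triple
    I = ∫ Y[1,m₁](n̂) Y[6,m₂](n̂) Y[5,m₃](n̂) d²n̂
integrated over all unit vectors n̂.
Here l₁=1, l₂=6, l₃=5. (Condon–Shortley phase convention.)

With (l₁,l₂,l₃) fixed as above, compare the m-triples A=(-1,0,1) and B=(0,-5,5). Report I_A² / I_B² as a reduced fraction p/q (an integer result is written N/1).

15/11

Same 1,6,5: normalisation and zero-m 3j drop out of the ratio.
A: Δ: 2! 0! 10! / 13! → 1/858; sum: t=2:+1/34560 = 1/34560; 3j²(1 6 5; -1 0 1) = Δ·Π!·Σ² = 5/286  (sign +1)
B: Δ: 2! 0! 10! / 13! → 1/858; sum: t=1:−1/3628800 = -1/3628800; 3j²(1 6 5; 0 -5 5) = Δ·Π!·Σ² = 1/78  (sign -1)
I_A²/I_B² = (5/286)/(1/78) = 15/11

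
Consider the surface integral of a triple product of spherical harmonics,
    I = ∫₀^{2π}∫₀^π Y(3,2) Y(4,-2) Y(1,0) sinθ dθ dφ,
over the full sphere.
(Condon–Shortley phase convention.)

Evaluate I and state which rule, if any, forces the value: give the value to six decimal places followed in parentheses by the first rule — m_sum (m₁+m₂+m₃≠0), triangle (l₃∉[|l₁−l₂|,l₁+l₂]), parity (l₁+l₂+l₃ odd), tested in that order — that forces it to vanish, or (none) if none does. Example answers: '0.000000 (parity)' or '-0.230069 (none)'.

m-sum 0 ✓  L=8 even ✓  1≤1≤7 ✓
Π(2lᵢ+1) = 7×9×3 = 189
triangle coeff Δ(3,4,1) = 1/252
Σ_t [3,3]: t=3:−1/36 = -1/36
(3j)²=4/63 [(3 4 1; 0 0 0)], sign=+1
Σ_t [1,1]: t=1:−1/120 = -1/120
(3j)²=1/21 [(3 4 1; 2 -2 0)], sign=+1
⇒ 4πI² = 4/7
I = (+1)√(4/7/(4π)) = 0.21324362
No selection rule forces the value: the integral is nonzero (none).

0.213244 (none)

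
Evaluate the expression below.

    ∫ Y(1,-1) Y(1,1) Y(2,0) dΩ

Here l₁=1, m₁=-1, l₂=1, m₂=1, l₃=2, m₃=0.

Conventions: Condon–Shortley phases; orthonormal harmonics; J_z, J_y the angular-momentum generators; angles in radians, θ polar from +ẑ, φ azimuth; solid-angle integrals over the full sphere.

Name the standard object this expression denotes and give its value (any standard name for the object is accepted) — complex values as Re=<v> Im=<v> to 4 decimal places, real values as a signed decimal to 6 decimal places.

This is a Gaunt coefficient — the integral of a triple product of spherical harmonics over the sphere.
m-sum 0 ✓  L=4 even ✓  0≤2≤2 ✓
Π(2lᵢ+1) = 3×3×5 = 45
triangle coeff Δ(1,1,2) = 1/30
Σ_t [0,0]: t=0:+1/1 = 1/1
(3j)²=2/15 [(1 1 2; 0 0 0)], sign=+1
Σ_t [0,0]: t=0:+1/4 = 1/4
(3j)²=1/30 [(1 1 2; -1 1 0)], sign=+1
⇒ 4πI² = 1/5
I = (+1)√(1/5/(4π)) = 0.12615663

Gaunt coefficient, +0.126157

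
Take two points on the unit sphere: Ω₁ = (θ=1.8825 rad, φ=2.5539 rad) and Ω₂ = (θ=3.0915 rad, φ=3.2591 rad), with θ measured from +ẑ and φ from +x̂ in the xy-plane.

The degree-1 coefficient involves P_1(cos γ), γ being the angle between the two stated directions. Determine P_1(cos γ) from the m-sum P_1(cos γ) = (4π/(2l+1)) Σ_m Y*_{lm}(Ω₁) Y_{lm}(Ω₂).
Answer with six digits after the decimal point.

Addition theorem: P_1(cos γ) = (4π/3) Σ_m Y*_{lm}(Ω₁) Y_{lm}(Ω₂), m = −1…1:
  m=-1: (-0.273673+0.182326i) × (-0.017180+0.002028i) = +0.004332-0.003687i  (running Σ = +0.004332-0.003687i)
  m=0: (-0.149845-0.000000i) × (-0.487990+0.000000i) = +0.073123+0.000000i  (running Σ = +0.077455-0.003687i)
  m=1: (+0.273673+0.182326i) × (+0.017180+0.002028i) = +0.004332+0.003687i  (running Σ = +0.081787+0.000000i)
Accumulated sum +0.081787+0.000000i; after 4π/(2l+1) scaling, +0.342587+0.000000i ⇒ P_1 = 0.342587

0.342587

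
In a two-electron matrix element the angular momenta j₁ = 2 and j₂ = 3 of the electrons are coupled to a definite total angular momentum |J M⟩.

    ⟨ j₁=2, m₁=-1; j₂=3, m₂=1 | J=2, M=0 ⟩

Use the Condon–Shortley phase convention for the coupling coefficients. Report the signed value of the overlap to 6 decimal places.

√[5·3!1!3!/8! · 1!3!4!2!2!2!] = √(36/7)
  +(−1)^2/∏(2,1,1,2,0,1)! = 1/4  (running 1/4)
  +(−1)^3/∏(3,0,0,1,1,2)! = -1/12  (running 1/6)
⟨..|..⟩ = √(36/7)·(1/6) = +0.377964

+√(1/7) ≈ +0.377964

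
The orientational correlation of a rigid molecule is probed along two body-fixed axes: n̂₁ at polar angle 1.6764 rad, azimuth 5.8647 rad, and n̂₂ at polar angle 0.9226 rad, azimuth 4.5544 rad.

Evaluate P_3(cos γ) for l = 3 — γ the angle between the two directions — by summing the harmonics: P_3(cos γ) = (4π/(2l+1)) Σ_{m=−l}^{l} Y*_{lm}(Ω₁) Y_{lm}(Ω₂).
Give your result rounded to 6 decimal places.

-0.203866

Addition theorem: P_3(cos γ) = (4π/7) Σ_m Y*_{lm}(Ω₁) Y_{lm}(Ω₂), m = −3…3:
  term(m=-3) = -0.061080-0.061560i   from Y*(Ω₁)=+0.127247-0.390059i, Y(Ω₂)=+0.096470-0.188063i
  term(m=-2) = +0.036229-0.020791i   from Y*(Ω₁)=-0.071343+0.079110i, Y(Ω₂)=-0.372698-0.121847i
  term(m=-1) = -0.016567-0.062153i   from Y*(Ω₁)=-0.277333+0.123346i, Y(Ω₂)=-0.033342+0.209279i
  term(m=+0) = -0.030725+0.000000i   from Y*(Ω₁)=+0.115822-0.000000i, Y(Ω₂)=-0.265281+0.000000i
  term(m=+1) = -0.016567+0.062153i   from Y*(Ω₁)=+0.277333+0.123346i, Y(Ω₂)=+0.033342+0.209279i
  term(m=+2) = +0.036229+0.020791i   from Y*(Ω₁)=-0.071343-0.079110i, Y(Ω₂)=-0.372698+0.121847i
  term(m=+3) = -0.061080+0.061560i   from Y*(Ω₁)=-0.127247-0.390059i, Y(Ω₂)=-0.096470-0.188063i
Σ over m = -0.113562+0.000000i; ×(4π/7) → -0.203866+0.000000i. Real part: -0.203866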